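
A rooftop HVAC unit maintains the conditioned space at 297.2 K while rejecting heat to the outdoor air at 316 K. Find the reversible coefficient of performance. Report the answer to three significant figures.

15.8

The reservoir spacing is ΔT = 316 − 297.2 = 18.80 K.
For a reversible cycle, COP_Carnot = T_C/ΔT = 297.20/18.80 = 15.81.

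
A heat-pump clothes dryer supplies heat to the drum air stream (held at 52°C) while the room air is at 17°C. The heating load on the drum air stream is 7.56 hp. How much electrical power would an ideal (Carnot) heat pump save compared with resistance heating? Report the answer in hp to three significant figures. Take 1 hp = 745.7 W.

In absolute terms T_C = 290.15 K and T_H = 325.15 K, so ΔT = 35.00 K.
COP_Carnot = T_H/ΔT = 325.15/35.00 = 9.290.
Resistance heating needs Ẇ_res = Q̇_H = 7.560 hp; the reversible heat pump needs only Ẇ_hp = Q̇_H/COP = 0.8138 hp.
Saving = 7.560 − 0.8138 = 6.746 hp.

6.75 hp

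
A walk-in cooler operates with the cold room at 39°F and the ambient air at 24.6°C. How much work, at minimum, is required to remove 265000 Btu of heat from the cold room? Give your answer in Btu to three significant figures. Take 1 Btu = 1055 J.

In absolute terms T_C = 277.04 K and T_H = 297.75 K, so ΔT = 20.71 K.
The reversible limit is COP_R = T_C/ΔT = 13.38, so W_min = Q_C/COP = Q_C·ΔT/T_C.
W_min = 265000 × 20.71/277.04 = 19810 Btu.

19800 Btu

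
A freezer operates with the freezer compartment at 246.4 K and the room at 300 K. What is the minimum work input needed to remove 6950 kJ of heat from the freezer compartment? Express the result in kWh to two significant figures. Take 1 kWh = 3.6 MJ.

0.42 kWh

The reservoir spacing is ΔT = 300 − 246.4 = 53.60 K.
The reversible limit is COP_R = T_C/ΔT = 4.597, so W_min = Q_C/COP = Q_C·ΔT/T_C.
W_min = 6950 × 53.60/246.40 = 1512 kJ = 0.4200 kWh.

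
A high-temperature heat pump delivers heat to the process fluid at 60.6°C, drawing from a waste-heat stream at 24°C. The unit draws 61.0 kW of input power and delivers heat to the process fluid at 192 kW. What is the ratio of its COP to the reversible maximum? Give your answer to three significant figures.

0.345

COP_actual = Q̇_H/Ẇ = 192.0/61.00 = 3.148.
In absolute terms T_C = 297.15 K and T_H = 333.75 K, so ΔT = 36.60 K.
COP_Carnot = T_H/ΔT = 333.75/36.60 = 9.119.
η_II = COP_actual/COP_Carnot = 3.148/9.119 = 0.3452.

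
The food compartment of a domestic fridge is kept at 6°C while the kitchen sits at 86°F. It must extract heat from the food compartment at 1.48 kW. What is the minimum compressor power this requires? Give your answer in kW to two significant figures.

In absolute terms T_C = 279.15 K and T_H = 303.15 K, so ΔT = 24.00 K.
COP_Carnot = T_C/ΔT = 279.15/24.00 = 11.63.
Ẇ_min = Q̇/COP_Carnot = 1.480/11.63 = 0.1272 kW.

0.13 kW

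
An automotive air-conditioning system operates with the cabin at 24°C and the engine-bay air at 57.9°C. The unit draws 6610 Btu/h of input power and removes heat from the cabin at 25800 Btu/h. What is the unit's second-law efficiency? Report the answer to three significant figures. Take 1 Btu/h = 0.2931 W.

COP_actual = Q̇_C/Ẇ = 25800/6610 = 3.903.
In absolute terms T_C = 297.15 K and T_H = 331.05 K, so ΔT = 33.90 K.
COP_Carnot = T_C/ΔT = 297.15/33.90 = 8.765.
η_II = COP_actual/COP_Carnot = 3.903/8.765 = 0.4453.

0.445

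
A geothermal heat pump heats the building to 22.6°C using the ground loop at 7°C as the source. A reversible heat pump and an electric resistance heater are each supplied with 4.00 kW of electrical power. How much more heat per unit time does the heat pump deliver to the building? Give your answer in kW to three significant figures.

In absolute terms T_C = 280.15 K and T_H = 295.75 K, so ΔT = 15.60 K.
COP_Carnot = T_H/ΔT = 295.75/15.60 = 18.96.
The heat pump delivers Q̇_H = COP × Ẇ = 75.83 kW; the resistance heater delivers Ẇ = 4.000 kW.
Extra = (COP − 1)·Ẇ = 71.83 kW.

71.8 kW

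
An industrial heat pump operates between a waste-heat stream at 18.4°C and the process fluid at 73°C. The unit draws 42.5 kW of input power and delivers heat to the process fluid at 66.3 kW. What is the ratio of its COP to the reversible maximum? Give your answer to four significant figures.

COP_actual = Q̇_H/Ẇ = 66.30/42.50 = 1.560.
In absolute terms T_C = 291.55 K and T_H = 346.15 K, so ΔT = 54.60 K.
COP_Carnot = T_H/ΔT = 346.15/54.60 = 6.340.
η_II = COP_actual/COP_Carnot = 1.560/6.340 = 0.2461.

0.2461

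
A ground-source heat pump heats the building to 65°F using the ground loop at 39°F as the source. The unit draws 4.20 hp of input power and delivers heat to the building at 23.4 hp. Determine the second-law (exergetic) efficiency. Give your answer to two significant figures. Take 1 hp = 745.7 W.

0.28

COP_actual = Q̇_H/Ẇ = 23.40/4.200 = 5.571.
In absolute terms T_C = 277.04 K and T_H = 291.48 K, so ΔT = 14.44 K.
COP_Carnot = T_H/ΔT = 291.48/14.44 = 20.18.
η_II = COP_actual/COP_Carnot = 5.571/20.18 = 0.2761.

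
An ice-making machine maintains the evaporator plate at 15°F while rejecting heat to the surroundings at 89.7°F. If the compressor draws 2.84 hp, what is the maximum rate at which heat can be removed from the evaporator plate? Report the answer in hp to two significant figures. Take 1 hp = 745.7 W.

18 hp

In absolute terms T_C = 263.71 K and T_H = 305.21 K, so ΔT = 41.50 K.
COP_Carnot = T_C/ΔT = 263.71/41.50 = 6.354.
Q̇_max = COP_Carnot × Ẇ = 6.354 × 2.840 hp = 18.05 hp.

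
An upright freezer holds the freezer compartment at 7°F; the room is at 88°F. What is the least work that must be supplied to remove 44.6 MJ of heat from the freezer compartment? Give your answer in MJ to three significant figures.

In absolute terms T_C = 259.26 K and T_H = 304.26 K, so ΔT = 45.00 K.
The reversible limit is COP_R = T_C/ΔT = 5.761, so W_min = Q_C/COP = Q_C·ΔT/T_C.
W_min = 44.60 × 45.00/259.26 = 7.741 MJ.

7.74 MJ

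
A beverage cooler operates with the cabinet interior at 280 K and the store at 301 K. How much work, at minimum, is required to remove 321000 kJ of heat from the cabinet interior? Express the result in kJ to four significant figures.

The reservoir spacing is ΔT = 301 − 280 = 21.00 K.
The reversible limit is COP_R = T_C/ΔT = 13.33, so W_min = Q_C/COP = Q_C·ΔT/T_C.
W_min = 321000 × 21.00/280.00 = 24080 kJ.

24080 kJ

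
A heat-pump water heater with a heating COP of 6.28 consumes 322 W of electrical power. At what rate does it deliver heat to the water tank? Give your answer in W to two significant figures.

Q̇_H = COP_HP × Ẇ = 6.28 × 322.0 = 2022 W.

2000 W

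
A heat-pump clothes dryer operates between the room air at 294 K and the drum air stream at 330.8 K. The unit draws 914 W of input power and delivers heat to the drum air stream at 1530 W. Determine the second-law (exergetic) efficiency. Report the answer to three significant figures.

0.186

COP_actual = Q̇_H/Ẇ = 1530/914.0 = 1.674.
The reservoir spacing is ΔT = 330.8 − 294 = 36.80 K.
COP_Carnot = T_H/ΔT = 330.80/36.80 = 8.989.
η_II = COP_actual/COP_Carnot = 1.674/8.989 = 0.1862.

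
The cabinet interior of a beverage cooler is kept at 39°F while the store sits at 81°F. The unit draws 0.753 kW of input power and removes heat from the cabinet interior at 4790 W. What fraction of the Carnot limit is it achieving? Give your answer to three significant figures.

0.536

Converting, Q̇_C = 4790 W = 4.790 kW, so COP_actual = Q̇_C/Ẇ = 4.790/0.7530 = 6.361.
In absolute terms T_C = 277.04 K and T_H = 300.37 K, so ΔT = 23.33 K.
COP_Carnot = T_C/ΔT = 277.04/23.33 = 11.87.
η_II = COP_actual/COP_Carnot = 6.361/11.87 = 0.5358.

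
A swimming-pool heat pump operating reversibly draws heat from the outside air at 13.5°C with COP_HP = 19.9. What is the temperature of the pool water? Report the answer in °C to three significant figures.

COP_HP = T_H/(T_H − T_C) rearranges to T_H = COP·T_C/(COP − 1).
With T_C = 286.65 K, T_H = 19.9 × 286.65/18.90 = 301.82 K.
Converting, 301.82 K = 28.67°C.

28.7 °C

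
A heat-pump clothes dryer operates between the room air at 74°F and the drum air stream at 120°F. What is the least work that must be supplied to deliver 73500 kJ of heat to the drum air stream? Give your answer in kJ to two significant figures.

5800 kJ

In absolute terms T_C = 296.48 K and T_H = 322.04 K, so ΔT = 25.56 K.
The reversible limit is COP_HP = T_H/ΔT = 12.60, so W_min = Q_H/COP = Q_H·ΔT/T_H.
W_min = 73500 × 25.56/322.04 = 5833 kJ.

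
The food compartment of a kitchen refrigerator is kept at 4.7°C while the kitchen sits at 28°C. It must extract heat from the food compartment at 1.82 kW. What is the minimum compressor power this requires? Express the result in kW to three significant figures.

In absolute terms T_C = 277.85 K and T_H = 301.15 K, so ΔT = 23.30 K.
COP_Carnot = T_C/ΔT = 277.85/23.30 = 11.92.
Ẇ_min = Q̇/COP_Carnot = 1.820/11.92 = 0.1526 kW.

0.153 kW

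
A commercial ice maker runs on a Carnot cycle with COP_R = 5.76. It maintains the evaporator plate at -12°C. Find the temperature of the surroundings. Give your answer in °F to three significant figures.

COP_R = T_C/(T_H − T_C) gives T_H − T_C = T_C/COP.
With T_C = 261.15 K, T_H = 261.15 × (1 + 1/5.76) = 306.49 K.
Converting, 306.49 K = 92.01°F.

92.0 °F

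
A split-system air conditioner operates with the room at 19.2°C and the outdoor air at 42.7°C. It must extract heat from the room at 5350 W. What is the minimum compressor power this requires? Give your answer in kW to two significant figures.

0.43 kW

In absolute terms T_C = 292.35 K and T_H = 315.85 K, so ΔT = 23.50 K.
COP_Carnot = T_C/ΔT = 292.35/23.50 = 12.44.
Ẇ_min = Q̇/COP_Carnot = 5350/12.44 = 430.0 W = 0.4300 kW.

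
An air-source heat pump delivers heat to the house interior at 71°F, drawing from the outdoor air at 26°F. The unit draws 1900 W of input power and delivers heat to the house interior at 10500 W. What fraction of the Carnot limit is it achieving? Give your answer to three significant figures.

COP_actual = Q̇_H/Ẇ = 10500/1900 = 5.526.
In absolute terms T_C = 269.82 K and T_H = 294.82 K, so ΔT = 25.00 K.
COP_Carnot = T_H/ΔT = 294.82/25.00 = 11.79.
η_II = COP_actual/COP_Carnot = 5.526/11.79 = 0.4686.

0.469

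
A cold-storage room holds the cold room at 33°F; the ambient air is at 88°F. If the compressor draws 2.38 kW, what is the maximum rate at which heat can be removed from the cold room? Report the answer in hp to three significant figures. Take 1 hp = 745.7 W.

In absolute terms T_C = 273.71 K and T_H = 304.26 K, so ΔT = 30.56 K.
COP_Carnot = T_C/ΔT = 273.71/30.56 = 8.958.
Q̇_max = COP_Carnot × Ẇ = 8.958 × 2.380 kW = 21.32 kW = 28.59 hp.

28.6 hp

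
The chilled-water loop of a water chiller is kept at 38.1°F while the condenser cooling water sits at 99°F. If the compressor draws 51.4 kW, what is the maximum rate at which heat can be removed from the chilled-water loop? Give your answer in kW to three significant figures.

In absolute terms T_C = 276.54 K and T_H = 310.37 K, so ΔT = 33.83 K.
COP_Carnot = T_C/ΔT = 276.54/33.83 = 8.174.
Q̇_max = COP_Carnot × Ẇ = 8.174 × 51.40 kW = 420.1 kW.

420 kW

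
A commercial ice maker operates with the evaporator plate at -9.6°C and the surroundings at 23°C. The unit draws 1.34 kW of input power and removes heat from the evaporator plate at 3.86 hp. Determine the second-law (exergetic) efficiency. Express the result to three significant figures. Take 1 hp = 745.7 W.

0.266

Converting, Q̇_C = 3.860 hp = 2.878 kW, so COP_actual = Q̇_C/Ẇ = 2.878/1.340 = 2.148.
In absolute terms T_C = 263.55 K and T_H = 296.15 K, so ΔT = 32.60 K.
COP_Carnot = T_C/ΔT = 263.55/32.60 = 8.084.
η_II = COP_actual/COP_Carnot = 2.148/8.084 = 0.2657.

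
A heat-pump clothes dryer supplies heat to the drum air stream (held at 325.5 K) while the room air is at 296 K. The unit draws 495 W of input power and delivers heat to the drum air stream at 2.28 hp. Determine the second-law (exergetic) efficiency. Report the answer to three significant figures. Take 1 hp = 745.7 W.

0.311

Converting, Q̇_H = 2.280 hp = 1700 W, so COP_actual = Q̇_H/Ẇ = 1700/495.0 = 3.435.
The reservoir spacing is ΔT = 325.5 − 296 = 29.50 K.
COP_Carnot = T_H/ΔT = 325.50/29.50 = 11.03.
η_II = COP_actual/COP_Carnot = 3.435/11.03 = 0.3113.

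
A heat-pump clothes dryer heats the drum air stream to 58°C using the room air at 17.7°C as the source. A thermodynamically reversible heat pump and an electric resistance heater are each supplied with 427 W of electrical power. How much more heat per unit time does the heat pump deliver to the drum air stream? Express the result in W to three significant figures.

3080 W

In absolute terms T_C = 290.85 K and T_H = 331.15 K, so ΔT = 40.30 K.
COP_Carnot = T_H/ΔT = 331.15/40.30 = 8.217.
The heat pump delivers Q̇_H = COP × Ẇ = 3509 W; the resistance heater delivers Ẇ = 427.0 W.
Extra = (COP − 1)·Ẇ = 3082 W.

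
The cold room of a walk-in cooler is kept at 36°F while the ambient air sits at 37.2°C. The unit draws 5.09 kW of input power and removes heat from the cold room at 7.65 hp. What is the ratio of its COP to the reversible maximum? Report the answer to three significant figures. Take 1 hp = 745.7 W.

Converting, Q̇_C = 7.650 hp = 5.705 kW, so COP_actual = Q̇_C/Ẇ = 5.705/5.090 = 1.121.
In absolute terms T_C = 275.37 K and T_H = 310.35 K, so ΔT = 34.98 K.
COP_Carnot = T_C/ΔT = 275.37/34.98 = 7.873.
η_II = COP_actual/COP_Carnot = 1.121/7.873 = 0.1424.

0.142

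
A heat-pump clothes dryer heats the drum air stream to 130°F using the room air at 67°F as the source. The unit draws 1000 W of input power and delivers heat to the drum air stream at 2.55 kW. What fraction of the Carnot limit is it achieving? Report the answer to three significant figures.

Converting, Q̇_H = 2.550 kW = 2550 W, so COP_actual = Q̇_H/Ẇ = 2550/1000 = 2.550.
In absolute terms T_C = 292.59 K and T_H = 327.59 K, so ΔT = 35.00 K.
COP_Carnot = T_H/ΔT = 327.59/35.00 = 9.360.
η_II = COP_actual/COP_Carnot = 2.550/9.360 = 0.2724.

0.272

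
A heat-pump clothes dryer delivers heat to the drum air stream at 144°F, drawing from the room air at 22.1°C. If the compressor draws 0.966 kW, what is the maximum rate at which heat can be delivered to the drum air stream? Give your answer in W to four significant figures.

8075 W

In absolute terms T_C = 295.25 K and T_H = 335.37 K, so ΔT = 40.12 K.
COP_Carnot = T_H/ΔT = 335.37/40.12 = 8.359.
Q̇_max = COP_Carnot × Ẇ = 8.359 × 0.9660 kW = 8.075 kW = 8075 W.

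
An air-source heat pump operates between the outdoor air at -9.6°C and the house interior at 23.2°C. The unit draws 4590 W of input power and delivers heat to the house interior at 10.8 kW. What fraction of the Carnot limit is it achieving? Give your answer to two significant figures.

0.26

Converting, Q̇_H = 10.80 kW = 10800 W, so COP_actual = Q̇_H/Ẇ = 10800/4590 = 2.353.
In absolute terms T_C = 263.55 K and T_H = 296.35 K, so ΔT = 32.80 K.
COP_Carnot = T_H/ΔT = 296.35/32.80 = 9.035.
η_II = COP_actual/COP_Carnot = 2.353/9.035 = 0.2604.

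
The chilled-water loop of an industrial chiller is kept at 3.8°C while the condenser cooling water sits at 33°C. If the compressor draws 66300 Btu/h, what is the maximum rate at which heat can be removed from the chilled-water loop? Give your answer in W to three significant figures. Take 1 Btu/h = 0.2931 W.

184000 W

In absolute terms T_C = 276.95 K and T_H = 306.15 K, so ΔT = 29.20 K.
COP_Carnot = T_C/ΔT = 276.95/29.20 = 9.485.
Q̇_max = COP_Carnot × Ẇ = 9.485 × 66300 Btu/h = 628800 Btu/h = 184300 W.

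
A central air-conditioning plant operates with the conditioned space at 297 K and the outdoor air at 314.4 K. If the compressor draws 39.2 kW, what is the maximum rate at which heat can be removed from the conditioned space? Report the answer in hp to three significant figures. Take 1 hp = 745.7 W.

897 hp

The reservoir spacing is ΔT = 314.4 − 297 = 17.40 K.
COP_Carnot = T_C/ΔT = 297.00/17.40 = 17.07.
Q̇_max = COP_Carnot × Ẇ = 17.07 × 39.20 kW = 669.1 kW = 897.3 hp.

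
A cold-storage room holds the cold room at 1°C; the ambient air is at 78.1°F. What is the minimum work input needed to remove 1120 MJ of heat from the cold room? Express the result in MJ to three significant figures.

101 MJ

In absolute terms T_C = 274.15 K and T_H = 298.76 K, so ΔT = 24.61 K.
The reversible limit is COP_R = T_C/ΔT = 11.14, so W_min = Q_C/COP = Q_C·ΔT/T_C.
W_min = 1120 × 24.61/274.15 = 100.5 MJ.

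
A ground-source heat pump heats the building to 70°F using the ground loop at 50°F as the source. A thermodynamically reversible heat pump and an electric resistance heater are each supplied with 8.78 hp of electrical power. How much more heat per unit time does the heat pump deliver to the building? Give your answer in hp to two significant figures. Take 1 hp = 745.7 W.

In absolute terms T_C = 283.15 K and T_H = 294.26 K, so ΔT = 11.11 K.
COP_Carnot = T_H/ΔT = 294.26/11.11 = 26.48.
The heat pump delivers Q̇_H = COP × Ẇ = 232.5 hp; the resistance heater delivers Ẇ = 8.780 hp.
Extra = (COP − 1)·Ẇ = 223.7 hp.

220 hp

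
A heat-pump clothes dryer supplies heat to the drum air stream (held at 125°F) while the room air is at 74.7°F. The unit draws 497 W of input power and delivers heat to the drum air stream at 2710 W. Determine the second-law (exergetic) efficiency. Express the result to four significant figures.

0.4691

COP_actual = Q̇_H/Ẇ = 2710/497.0 = 5.453.
In absolute terms T_C = 296.87 K and T_H = 324.82 K, so ΔT = 27.94 K.
COP_Carnot = T_H/ΔT = 324.82/27.94 = 11.62.
η_II = COP_actual/COP_Carnot = 5.453/11.62 = 0.4691.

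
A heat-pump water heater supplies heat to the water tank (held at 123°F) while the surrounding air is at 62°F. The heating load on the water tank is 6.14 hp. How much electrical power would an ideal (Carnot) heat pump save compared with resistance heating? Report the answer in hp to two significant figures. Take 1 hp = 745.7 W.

5.5 hp

In absolute terms T_C = 289.82 K and T_H = 323.71 K, so ΔT = 33.89 K.
COP_Carnot = T_H/ΔT = 323.71/33.89 = 9.552.
Resistance heating needs Ẇ_res = Q̇_H = 6.140 hp; the reversible heat pump needs only Ẇ_hp = Q̇_H/COP = 0.6428 hp.
Saving = 6.140 − 0.6428 = 5.497 hp.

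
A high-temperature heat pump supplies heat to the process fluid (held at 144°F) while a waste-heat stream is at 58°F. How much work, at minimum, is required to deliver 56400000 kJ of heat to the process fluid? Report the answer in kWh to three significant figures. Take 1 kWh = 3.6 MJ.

2230 kWh

In absolute terms T_C = 287.59 K and T_H = 335.37 K, so ΔT = 47.78 K.
The reversible limit is COP_HP = T_H/ΔT = 7.019, so W_min = Q_H/COP = Q_H·ΔT/T_H.
W_min = 56400000 × 47.78/335.37 = 8035000 kJ = 2232 kWh.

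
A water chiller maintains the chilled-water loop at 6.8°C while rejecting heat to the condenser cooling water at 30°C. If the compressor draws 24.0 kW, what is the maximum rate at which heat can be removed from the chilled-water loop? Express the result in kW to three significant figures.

290 kW

In absolute terms T_C = 279.95 K and T_H = 303.15 K, so ΔT = 23.20 K.
COP_Carnot = T_C/ΔT = 279.95/23.20 = 12.07.
Q̇_max = COP_Carnot × Ẇ = 12.07 × 24.00 kW = 289.6 kW.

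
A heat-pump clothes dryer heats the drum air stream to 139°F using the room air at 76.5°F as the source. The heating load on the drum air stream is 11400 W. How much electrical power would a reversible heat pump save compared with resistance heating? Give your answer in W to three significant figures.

10200 W

In absolute terms T_C = 297.87 K and T_H = 332.59 K, so ΔT = 34.72 K.
COP_Carnot = T_H/ΔT = 332.59/34.72 = 9.579.
Resistance heating needs Ẇ_res = Q̇_H = 11400 W; the reversible heat pump needs only Ẇ_hp = Q̇_H/COP = 1190 W.
Saving = 11400 − 1190 = 10210 W.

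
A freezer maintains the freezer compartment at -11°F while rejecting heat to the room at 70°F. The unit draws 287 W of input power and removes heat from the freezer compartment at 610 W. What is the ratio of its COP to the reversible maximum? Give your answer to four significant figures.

0.3837

COP_actual = Q̇_C/Ẇ = 610.0/287.0 = 2.125.
In absolute terms T_C = 249.26 K and T_H = 294.26 K, so ΔT = 45.00 K.
COP_Carnot = T_C/ΔT = 249.26/45.00 = 5.539.
η_II = COP_actual/COP_Carnot = 2.125/5.539 = 0.3837.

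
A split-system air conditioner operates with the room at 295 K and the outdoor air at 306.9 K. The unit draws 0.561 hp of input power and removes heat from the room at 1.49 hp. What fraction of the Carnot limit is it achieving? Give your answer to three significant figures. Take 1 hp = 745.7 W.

COP_actual = Q̇_C/Ẇ = 1.490/0.5610 = 2.656.
The reservoir spacing is ΔT = 306.9 − 295 = 11.90 K.
COP_Carnot = T_C/ΔT = 295.00/11.90 = 24.79.
η_II = COP_actual/COP_Carnot = 2.656/24.79 = 0.1071.

0.107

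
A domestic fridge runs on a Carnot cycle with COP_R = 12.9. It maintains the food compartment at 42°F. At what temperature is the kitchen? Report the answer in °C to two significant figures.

COP_R = T_C/(T_H − T_C) gives T_H − T_C = T_C/COP.
With T_C = 278.71 K, T_H = 278.71 × (1 + 1/12.9) = 300.31 K.
Converting, 300.31 K = 27.16°C.

27 °C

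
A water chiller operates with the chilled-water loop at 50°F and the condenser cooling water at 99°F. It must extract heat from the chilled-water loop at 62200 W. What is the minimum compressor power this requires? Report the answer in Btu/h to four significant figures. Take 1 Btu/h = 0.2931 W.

In absolute terms T_C = 283.15 K and T_H = 310.37 K, so ΔT = 27.22 K.
COP_Carnot = T_C/ΔT = 283.15/27.22 = 10.40.
Ẇ_min = Q̇/COP_Carnot = 62200/10.40 = 5980 W = 20400 Btu/h.

20400 Btu/h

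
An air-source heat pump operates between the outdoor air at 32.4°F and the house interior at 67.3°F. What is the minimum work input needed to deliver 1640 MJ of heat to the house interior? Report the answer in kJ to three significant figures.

In absolute terms T_C = 273.37 K and T_H = 292.76 K, so ΔT = 19.39 K.
The reversible limit is COP_HP = T_H/ΔT = 15.10, so W_min = Q_H/COP = Q_H·ΔT/T_H.
W_min = 1640 × 19.39/292.76 = 108.6 MJ = 108600 kJ.

109000 kJ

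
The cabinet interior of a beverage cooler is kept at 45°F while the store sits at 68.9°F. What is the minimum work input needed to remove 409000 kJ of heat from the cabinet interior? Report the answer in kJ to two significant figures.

19000 kJ

In absolute terms T_C = 280.37 K and T_H = 293.65 K, so ΔT = 13.28 K.
The reversible limit is COP_R = T_C/ΔT = 21.12, so W_min = Q_C/COP = Q_C·ΔT/T_C.
W_min = 409000 × 13.28/280.37 = 19370 kJ.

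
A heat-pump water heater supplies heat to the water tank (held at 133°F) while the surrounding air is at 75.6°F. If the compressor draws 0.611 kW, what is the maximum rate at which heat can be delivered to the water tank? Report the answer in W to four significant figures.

6309 W

In absolute terms T_C = 297.37 K and T_H = 329.26 K, so ΔT = 31.89 K.
COP_Carnot = T_H/ΔT = 329.26/31.89 = 10.33.
Q̇_max = COP_Carnot × Ẇ = 10.33 × 0.6110 kW = 6.309 kW = 6309 W.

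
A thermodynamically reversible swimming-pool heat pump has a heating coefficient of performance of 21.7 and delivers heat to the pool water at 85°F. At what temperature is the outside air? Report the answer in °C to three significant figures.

COP_HP = T_H/(T_H − T_C) gives T_H − T_C = T_H/COP.
With T_H = 302.59 K, T_C = 302.59 × (1 − 1/21.7) = 288.65 K.
Converting, 288.65 K = 15.50°C.

15.5 °C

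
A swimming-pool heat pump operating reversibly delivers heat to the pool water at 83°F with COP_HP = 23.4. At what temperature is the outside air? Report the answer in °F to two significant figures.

60 °F

COP_HP = T_H/(T_H − T_C) gives T_H − T_C = T_H/COP.
With T_H = 301.48 K, T_C = 301.48 × (1 − 1/23.4) = 288.60 K.
Converting, 288.60 K = 59.81°F.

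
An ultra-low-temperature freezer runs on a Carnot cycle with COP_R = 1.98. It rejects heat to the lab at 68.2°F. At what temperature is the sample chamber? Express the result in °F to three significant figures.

For a Carnot refrigerator COP_R = T_C/(T_H − T_C), so T_C = COP·T_H/(1 + COP).
With T_H = 293.26 K, T_C = 1.98 × 293.26/2.980 = 194.85 K.
Converting, 194.85 K = -108.94°F.

-109 °F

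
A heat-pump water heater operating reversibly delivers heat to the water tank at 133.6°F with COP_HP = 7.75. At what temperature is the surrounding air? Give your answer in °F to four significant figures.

57.05 °F

COP_HP = T_H/(T_H − T_C) gives T_H − T_C = T_H/COP.
With T_H = 329.59 K, T_C = 329.59 × (1 − 1/7.75) = 287.07 K.
Converting, 287.07 K = 57.05°F.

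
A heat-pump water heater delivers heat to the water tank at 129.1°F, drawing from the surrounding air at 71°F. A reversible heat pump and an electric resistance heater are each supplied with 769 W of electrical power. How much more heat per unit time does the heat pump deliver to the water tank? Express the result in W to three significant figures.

7020 W

In absolute terms T_C = 294.82 K and T_H = 327.09 K, so ΔT = 32.28 K.
COP_Carnot = T_H/ΔT = 327.09/32.28 = 10.13.
The heat pump delivers Q̇_H = COP × Ẇ = 7793 W; the resistance heater delivers Ẇ = 769.0 W.
Extra = (COP − 1)·Ẇ = 7024 W.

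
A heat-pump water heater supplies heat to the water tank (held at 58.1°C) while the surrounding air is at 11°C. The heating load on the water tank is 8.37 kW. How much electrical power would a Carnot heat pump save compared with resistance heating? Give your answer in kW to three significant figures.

7.18 kW

In absolute terms T_C = 284.15 K and T_H = 331.25 K, so ΔT = 47.10 K.
COP_Carnot = T_H/ΔT = 331.25/47.10 = 7.033.
Resistance heating needs Ẇ_res = Q̇_H = 8.370 kW; the reversible heat pump needs only Ẇ_hp = Q̇_H/COP = 1.190 kW.
Saving = 8.370 − 1.190 = 7.180 kW.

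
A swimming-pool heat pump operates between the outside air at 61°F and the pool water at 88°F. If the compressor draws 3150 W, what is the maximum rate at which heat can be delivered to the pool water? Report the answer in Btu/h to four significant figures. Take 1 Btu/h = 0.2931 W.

218000 Btu/h

In absolute terms T_C = 289.26 K and T_H = 304.26 K, so ΔT = 15.00 K.
COP_Carnot = T_H/ΔT = 304.26/15.00 = 20.28.
Q̇_max = COP_Carnot × Ẇ = 20.28 × 3150 W = 63890 W = 218000 Btu/h.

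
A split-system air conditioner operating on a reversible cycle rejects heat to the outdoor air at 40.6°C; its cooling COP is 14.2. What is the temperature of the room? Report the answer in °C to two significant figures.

For a Carnot refrigerator COP_R = T_C/(T_H − T_C), so T_C = COP·T_H/(1 + COP).
With T_H = 313.75 K, T_C = 14.2 × 313.75/15.20 = 293.11 K.
Converting, 293.11 K = 19.96°C.

20 °C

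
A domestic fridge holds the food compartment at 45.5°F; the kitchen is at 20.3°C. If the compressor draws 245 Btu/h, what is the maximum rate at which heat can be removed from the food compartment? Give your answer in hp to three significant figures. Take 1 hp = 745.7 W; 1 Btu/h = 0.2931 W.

2.11 hp

In absolute terms T_C = 280.65 K and T_H = 293.45 K, so ΔT = 12.80 K.
COP_Carnot = T_C/ΔT = 280.65/12.80 = 21.93.
Q̇_max = COP_Carnot × Ẇ = 21.93 × 245.0 Btu/h = 5372 Btu/h = 2.111 hp.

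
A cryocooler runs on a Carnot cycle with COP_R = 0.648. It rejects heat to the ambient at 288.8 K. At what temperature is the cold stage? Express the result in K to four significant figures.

For a Carnot refrigerator COP_R = T_C/(T_H − T_C), so T_C = COP·T_H/(1 + COP).
With T_H = 288.80 K, T_C = 0.648 × 288.80/1.648 = 113.56 K.

113.6 K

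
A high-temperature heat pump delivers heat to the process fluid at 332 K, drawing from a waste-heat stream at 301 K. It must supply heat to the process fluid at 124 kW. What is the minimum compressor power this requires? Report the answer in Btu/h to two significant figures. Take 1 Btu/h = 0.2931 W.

The reservoir spacing is ΔT = 332 − 301 = 31.00 K.
COP_Carnot = T_H/ΔT = 332.00/31.00 = 10.71.
Ẇ_min = Q̇/COP_Carnot = 124.0/10.71 = 11.58 kW = 39500 Btu/h.

40000 Btu/h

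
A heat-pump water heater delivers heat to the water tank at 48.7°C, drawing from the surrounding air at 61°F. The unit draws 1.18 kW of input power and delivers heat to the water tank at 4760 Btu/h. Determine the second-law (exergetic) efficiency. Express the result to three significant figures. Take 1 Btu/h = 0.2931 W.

0.120

Converting, Q̇_H = 4760 Btu/h = 1.395 kW, so COP_actual = Q̇_H/Ẇ = 1.395/1.180 = 1.182.
In absolute terms T_C = 289.26 K and T_H = 321.85 K, so ΔT = 32.59 K.
COP_Carnot = T_H/ΔT = 321.85/32.59 = 9.876.
η_II = COP_actual/COP_Carnot = 1.182/9.876 = 0.1197.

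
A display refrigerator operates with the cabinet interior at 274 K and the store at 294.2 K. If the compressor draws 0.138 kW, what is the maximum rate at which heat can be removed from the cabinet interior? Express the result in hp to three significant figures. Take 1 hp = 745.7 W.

The reservoir spacing is ΔT = 294.2 − 274 = 20.20 K.
COP_Carnot = T_C/ΔT = 274.00/20.20 = 13.56.
Q̇_max = COP_Carnot × Ẇ = 13.56 × 0.1380 kW = 1.872 kW = 2.510 hp.

2.51 hp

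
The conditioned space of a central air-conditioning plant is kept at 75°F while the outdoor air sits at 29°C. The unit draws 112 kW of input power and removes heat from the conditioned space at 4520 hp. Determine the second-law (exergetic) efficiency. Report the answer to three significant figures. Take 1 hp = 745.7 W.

Converting, Q̇_C = 4520 hp = 3371 kW, so COP_actual = Q̇_C/Ẇ = 3371/112.0 = 30.09.
In absolute terms T_C = 297.04 K and T_H = 302.15 K, so ΔT = 5.111 K.
COP_Carnot = T_C/ΔT = 297.04/5.111 = 58.12.
η_II = COP_actual/COP_Carnot = 30.09/58.12 = 0.5178.

0.518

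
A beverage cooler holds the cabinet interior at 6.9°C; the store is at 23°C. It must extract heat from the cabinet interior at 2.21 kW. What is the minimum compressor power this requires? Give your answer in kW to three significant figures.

In absolute terms T_C = 280.05 K and T_H = 296.15 K, so ΔT = 16.10 K.
COP_Carnot = T_C/ΔT = 280.05/16.10 = 17.39.
Ẇ_min = Q̇/COP_Carnot = 2.210/17.39 = 0.1271 kW.

0.127 kW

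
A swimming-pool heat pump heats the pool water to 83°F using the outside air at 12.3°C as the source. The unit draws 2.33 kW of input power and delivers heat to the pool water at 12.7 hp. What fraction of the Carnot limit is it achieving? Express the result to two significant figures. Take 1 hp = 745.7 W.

Converting, Q̇_H = 12.70 hp = 9.470 kW, so COP_actual = Q̇_H/Ẇ = 9.470/2.330 = 4.065.
In absolute terms T_C = 285.45 K and T_H = 301.48 K, so ΔT = 16.03 K.
COP_Carnot = T_H/ΔT = 301.48/16.03 = 18.80.
η_II = COP_actual/COP_Carnot = 4.065/18.80 = 0.2162.

0.22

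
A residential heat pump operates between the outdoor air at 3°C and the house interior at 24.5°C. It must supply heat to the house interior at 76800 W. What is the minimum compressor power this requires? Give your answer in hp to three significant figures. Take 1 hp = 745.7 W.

7.44 hp

In absolute terms T_C = 276.15 K and T_H = 297.65 K, so ΔT = 21.50 K.
COP_Carnot = T_H/ΔT = 297.65/21.50 = 13.84.
Ẇ_min = Q̇/COP_Carnot = 76800/13.84 = 5547 W = 7.439 hp.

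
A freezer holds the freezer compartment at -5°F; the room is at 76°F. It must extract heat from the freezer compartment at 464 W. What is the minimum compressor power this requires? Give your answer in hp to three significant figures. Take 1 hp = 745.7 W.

In absolute terms T_C = 252.59 K and T_H = 297.59 K, so ΔT = 45.00 K.
COP_Carnot = T_C/ΔT = 252.59/45.00 = 5.613.
Ẇ_min = Q̇/COP_Carnot = 464.0/5.613 = 82.66 W = 0.1109 hp.

0.111 hp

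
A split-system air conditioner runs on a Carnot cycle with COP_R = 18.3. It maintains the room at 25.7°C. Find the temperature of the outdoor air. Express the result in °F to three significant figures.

COP_R = T_C/(T_H − T_C) gives T_H − T_C = T_C/COP.
With T_C = 298.85 K, T_H = 298.85 × (1 + 1/18.3) = 315.18 K.
Converting, 315.18 K = 107.66°F.

108 °F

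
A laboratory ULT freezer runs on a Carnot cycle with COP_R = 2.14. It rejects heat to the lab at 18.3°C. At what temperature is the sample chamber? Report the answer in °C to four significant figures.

-74.52 °C

For a Carnot refrigerator COP_R = T_C/(T_H − T_C), so T_C = COP·T_H/(1 + COP).
With T_H = 291.45 K, T_C = 2.14 × 291.45/3.140 = 198.63 K.
Converting, 198.63 K = -74.52°C.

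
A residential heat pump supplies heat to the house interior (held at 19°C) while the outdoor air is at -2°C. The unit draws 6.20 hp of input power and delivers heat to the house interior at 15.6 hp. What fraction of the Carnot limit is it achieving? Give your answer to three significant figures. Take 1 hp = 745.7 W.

0.181

COP_actual = Q̇_H/Ẇ = 15.60/6.200 = 2.516.
In absolute terms T_C = 271.15 K and T_H = 292.15 K, so ΔT = 21.00 K.
COP_Carnot = T_H/ΔT = 292.15/21.00 = 13.91.
η_II = COP_actual/COP_Carnot = 2.516/13.91 = 0.1809.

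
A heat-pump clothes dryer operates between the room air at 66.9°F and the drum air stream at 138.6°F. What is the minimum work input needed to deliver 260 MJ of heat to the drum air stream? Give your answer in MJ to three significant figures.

In absolute terms T_C = 292.54 K and T_H = 332.37 K, so ΔT = 39.83 K.
The reversible limit is COP_HP = T_H/ΔT = 8.344, so W_min = Q_H/COP = Q_H·ΔT/T_H.
W_min = 260.0 × 39.83/332.37 = 31.16 MJ.

31.2 MJ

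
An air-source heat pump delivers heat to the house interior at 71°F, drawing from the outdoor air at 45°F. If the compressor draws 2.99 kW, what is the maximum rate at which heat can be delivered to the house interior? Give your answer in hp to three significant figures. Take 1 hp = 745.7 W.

In absolute terms T_C = 280.37 K and T_H = 294.82 K, so ΔT = 14.44 K.
COP_Carnot = T_H/ΔT = 294.82/14.44 = 20.41.
Q̇_max = COP_Carnot × Ẇ = 20.41 × 2.990 kW = 61.03 kW = 81.84 hp.

81.8 hp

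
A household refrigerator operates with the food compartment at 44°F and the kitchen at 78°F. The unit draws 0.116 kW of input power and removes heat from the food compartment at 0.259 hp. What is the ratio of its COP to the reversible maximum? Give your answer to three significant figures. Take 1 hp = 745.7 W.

Converting, Q̇_C = 0.2590 hp = 0.1931 kW, so COP_actual = Q̇_C/Ẇ = 0.1931/0.1160 = 1.665.
In absolute terms T_C = 279.82 K and T_H = 298.71 K, so ΔT = 18.89 K.
COP_Carnot = T_C/ΔT = 279.82/18.89 = 14.81.
η_II = COP_actual/COP_Carnot = 1.665/14.81 = 0.1124.

0.112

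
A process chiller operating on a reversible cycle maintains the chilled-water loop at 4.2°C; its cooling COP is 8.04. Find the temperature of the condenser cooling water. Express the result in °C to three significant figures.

COP_R = T_C/(T_H − T_C) gives T_H − T_C = T_C/COP.
With T_C = 277.35 K, T_H = 277.35 × (1 + 1/8.04) = 311.85 K.
Converting, 311.85 K = 38.70°C.

38.7 °C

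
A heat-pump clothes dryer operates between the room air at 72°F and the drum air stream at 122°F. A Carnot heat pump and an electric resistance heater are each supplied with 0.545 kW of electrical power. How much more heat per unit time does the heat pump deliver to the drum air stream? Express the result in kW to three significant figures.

In absolute terms T_C = 295.37 K and T_H = 323.15 K, so ΔT = 27.78 K.
COP_Carnot = T_H/ΔT = 323.15/27.78 = 11.63.
The heat pump delivers Q̇_H = COP × Ẇ = 6.340 kW; the resistance heater delivers Ẇ = 0.5450 kW.
Extra = (COP − 1)·Ẇ = 5.795 kW.

5.80 kW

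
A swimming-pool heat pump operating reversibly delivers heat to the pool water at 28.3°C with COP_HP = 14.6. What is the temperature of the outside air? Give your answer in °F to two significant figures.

COP_HP = T_H/(T_H − T_C) gives T_H − T_C = T_H/COP.
With T_H = 301.45 K, T_C = 301.45 × (1 − 1/14.6) = 280.80 K.
Converting, 280.80 K = 45.77°F.

46 °F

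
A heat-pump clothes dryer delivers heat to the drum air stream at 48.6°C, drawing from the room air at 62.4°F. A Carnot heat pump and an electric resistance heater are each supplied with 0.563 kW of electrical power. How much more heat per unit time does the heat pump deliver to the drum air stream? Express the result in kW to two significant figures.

In absolute terms T_C = 290.04 K and T_H = 321.75 K, so ΔT = 31.71 K.
COP_Carnot = T_H/ΔT = 321.75/31.71 = 10.15.
The heat pump delivers Q̇_H = COP × Ẇ = 5.712 kW; the resistance heater delivers Ẇ = 0.5630 kW.
Extra = (COP − 1)·Ẇ = 5.149 kW.

5.1 kW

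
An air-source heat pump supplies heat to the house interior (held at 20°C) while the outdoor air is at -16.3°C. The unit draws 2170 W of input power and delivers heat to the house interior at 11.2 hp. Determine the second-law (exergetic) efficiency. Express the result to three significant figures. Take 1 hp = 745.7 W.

Converting, Q̇_H = 11.20 hp = 8352 W, so COP_actual = Q̇_H/Ẇ = 8352/2170 = 3.849.
In absolute terms T_C = 256.85 K and T_H = 293.15 K, so ΔT = 36.30 K.
COP_Carnot = T_H/ΔT = 293.15/36.30 = 8.076.
η_II = COP_actual/COP_Carnot = 3.849/8.076 = 0.4766.

0.477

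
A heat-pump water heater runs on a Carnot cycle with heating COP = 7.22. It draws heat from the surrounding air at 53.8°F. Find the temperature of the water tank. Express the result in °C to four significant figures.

COP_HP = T_H/(T_H − T_C) rearranges to T_H = COP·T_C/(COP − 1).
With T_C = 285.26 K, T_H = 7.22 × 285.26/6.220 = 331.12 K.
Converting, 331.12 K = 57.97°C.

57.97 °C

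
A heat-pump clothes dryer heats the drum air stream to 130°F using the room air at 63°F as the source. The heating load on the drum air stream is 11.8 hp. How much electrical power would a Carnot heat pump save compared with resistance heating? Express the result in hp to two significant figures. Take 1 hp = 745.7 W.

In absolute terms T_C = 290.37 K and T_H = 327.59 K, so ΔT = 37.22 K.
COP_Carnot = T_H/ΔT = 327.59/37.22 = 8.801.
Resistance heating needs Ẇ_res = Q̇_H = 11.80 hp; the reversible heat pump needs only Ẇ_hp = Q̇_H/COP = 1.341 hp.
Saving = 11.80 − 1.341 = 10.46 hp.

10 hp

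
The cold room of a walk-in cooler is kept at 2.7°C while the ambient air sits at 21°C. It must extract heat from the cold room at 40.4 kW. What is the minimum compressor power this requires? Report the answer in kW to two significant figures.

In absolute terms T_C = 275.85 K and T_H = 294.15 K, so ΔT = 18.30 K.
COP_Carnot = T_C/ΔT = 275.85/18.30 = 15.07.
Ẇ_min = Q̇/COP_Carnot = 40.40/15.07 = 2.680 kW.

2.7 kW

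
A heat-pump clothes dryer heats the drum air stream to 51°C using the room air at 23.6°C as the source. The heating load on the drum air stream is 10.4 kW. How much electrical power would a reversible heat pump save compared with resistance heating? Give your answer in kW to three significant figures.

In absolute terms T_C = 296.75 K and T_H = 324.15 K, so ΔT = 27.40 K.
COP_Carnot = T_H/ΔT = 324.15/27.40 = 11.83.
Resistance heating needs Ẇ_res = Q̇_H = 10.40 kW; the reversible heat pump needs only Ẇ_hp = Q̇_H/COP = 0.8791 kW.
Saving = 10.40 − 0.8791 = 9.521 kW.

9.52 kW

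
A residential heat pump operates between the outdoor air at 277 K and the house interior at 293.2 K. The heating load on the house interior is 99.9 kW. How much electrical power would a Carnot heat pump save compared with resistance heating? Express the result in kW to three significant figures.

The reservoir spacing is ΔT = 293.2 − 277 = 16.20 K.
COP_Carnot = T_H/ΔT = 293.20/16.20 = 18.10.
Resistance heating needs Ẇ_res = Q̇_H = 99.90 kW; the reversible heat pump needs only Ẇ_hp = Q̇_H/COP = 5.520 kW.
Saving = 99.90 − 5.520 = 94.38 kW.

94.4 kW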